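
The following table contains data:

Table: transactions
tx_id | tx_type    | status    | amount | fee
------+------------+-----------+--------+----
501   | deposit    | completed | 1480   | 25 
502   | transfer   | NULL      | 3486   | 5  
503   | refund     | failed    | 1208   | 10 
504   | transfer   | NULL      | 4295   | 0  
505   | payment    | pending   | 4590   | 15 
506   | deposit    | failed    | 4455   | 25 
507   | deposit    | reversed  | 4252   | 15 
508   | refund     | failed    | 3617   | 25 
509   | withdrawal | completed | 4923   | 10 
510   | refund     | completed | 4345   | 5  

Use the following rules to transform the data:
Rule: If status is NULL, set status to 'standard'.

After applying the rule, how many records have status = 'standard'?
2

Step 1: Count records where status IS NULL
Step 2: Found 2 records with NULL status
Step 3: These records will have status set to 'standard'
Step 4: Records already having status = 'standard': 0
Step 5: Answer: 2 + 0 = 2 records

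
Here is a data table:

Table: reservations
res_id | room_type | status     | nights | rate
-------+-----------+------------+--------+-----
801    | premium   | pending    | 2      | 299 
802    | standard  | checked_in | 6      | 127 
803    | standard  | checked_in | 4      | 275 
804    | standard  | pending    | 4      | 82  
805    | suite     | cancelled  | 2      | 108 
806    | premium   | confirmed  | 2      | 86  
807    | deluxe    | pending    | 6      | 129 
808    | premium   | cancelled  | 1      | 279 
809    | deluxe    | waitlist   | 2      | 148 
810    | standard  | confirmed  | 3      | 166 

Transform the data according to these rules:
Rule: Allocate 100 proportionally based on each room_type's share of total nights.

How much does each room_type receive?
deluxe: 25.0, premium: 15.62, standard: 53.12, suite: 6.25

Step 1: Calculate total nights = 32
Step 2: Calculate each room_type's proportion:
  deluxe: 8/32 = 25.00% → 25.0
  premium: 5/32 = 15.62% → 15.62
  standard: 17/32 = 53.12% → 53.12
  suite: 2/32 = 6.25% → 6.25
Step 3: Verify: sum of allocations ≈ 100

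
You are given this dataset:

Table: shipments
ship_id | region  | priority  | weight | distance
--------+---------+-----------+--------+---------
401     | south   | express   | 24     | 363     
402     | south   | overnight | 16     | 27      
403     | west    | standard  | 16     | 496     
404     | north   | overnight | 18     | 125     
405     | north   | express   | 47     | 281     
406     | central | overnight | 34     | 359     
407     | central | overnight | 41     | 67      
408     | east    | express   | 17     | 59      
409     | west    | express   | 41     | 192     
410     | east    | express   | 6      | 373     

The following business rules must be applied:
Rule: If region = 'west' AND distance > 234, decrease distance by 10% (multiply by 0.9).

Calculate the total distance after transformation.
2292.4

Step 1: Find records where region = 'west' AND distance > 234
Step 2: 1 records match, summing to 496
Step 3: After multiplier: 496 × 0.9 = 446.4
Step 4: Unaffected records sum: 1846
Step 5: Final sum = 446.4 + 1846 = 2292.4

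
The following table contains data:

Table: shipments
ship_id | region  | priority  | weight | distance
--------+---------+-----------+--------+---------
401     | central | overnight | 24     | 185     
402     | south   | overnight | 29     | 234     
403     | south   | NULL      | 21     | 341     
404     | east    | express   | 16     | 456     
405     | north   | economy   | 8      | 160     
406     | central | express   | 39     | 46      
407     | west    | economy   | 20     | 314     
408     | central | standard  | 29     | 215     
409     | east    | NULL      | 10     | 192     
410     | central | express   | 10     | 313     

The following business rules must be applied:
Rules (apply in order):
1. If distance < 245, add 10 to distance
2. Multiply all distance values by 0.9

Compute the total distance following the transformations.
2264.4

Step 1: Apply Rule 1 - Add 10 to records with distance < 245
  - 6 records affected: 1032 + (6 × 10) = 1092
  - Unaffected records: 1424
  - Sum after Rule 1: 2516
Step 2: Apply Rule 2 - Multiply all by 0.9
  - 2516 × 0.9 = 2264.4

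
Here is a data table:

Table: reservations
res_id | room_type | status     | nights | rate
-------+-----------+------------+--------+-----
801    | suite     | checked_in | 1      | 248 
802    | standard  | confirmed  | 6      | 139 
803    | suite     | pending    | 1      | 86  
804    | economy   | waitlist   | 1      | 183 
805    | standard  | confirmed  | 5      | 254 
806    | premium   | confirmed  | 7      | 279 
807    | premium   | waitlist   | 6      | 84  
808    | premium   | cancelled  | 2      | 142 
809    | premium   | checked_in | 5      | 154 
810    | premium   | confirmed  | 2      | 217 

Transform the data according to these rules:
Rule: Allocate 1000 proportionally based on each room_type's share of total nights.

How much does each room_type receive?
economy: 27.78, premium: 611.11, standard: 305.56, suite: 55.56

Step 1: Calculate total nights = 36
Step 2: Calculate each room_type's proportion:
  economy: 1/36 = 2.78% → 27.78
  premium: 22/36 = 61.11% → 611.11
  standard: 11/36 = 30.56% → 305.56
  suite: 2/36 = 5.56% → 55.56
Step 3: Verify: sum of allocations ≈ 1000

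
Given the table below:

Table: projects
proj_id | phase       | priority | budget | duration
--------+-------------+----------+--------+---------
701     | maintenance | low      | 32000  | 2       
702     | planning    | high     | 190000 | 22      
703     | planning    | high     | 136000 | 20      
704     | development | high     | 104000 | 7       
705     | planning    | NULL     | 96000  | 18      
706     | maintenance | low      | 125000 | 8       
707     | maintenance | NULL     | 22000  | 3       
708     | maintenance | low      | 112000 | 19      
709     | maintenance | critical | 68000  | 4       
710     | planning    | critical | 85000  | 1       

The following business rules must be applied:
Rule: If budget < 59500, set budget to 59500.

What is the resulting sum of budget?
1035000

Step 1: 2 records have budget < 59500
Step 2: These records originally summed to 54000
Step 3: After setting to minimum: 2 × 59500 = 119000
Step 4: Unaffected records sum: 916000
Step 5: Final sum = 119000 + 916000 = 1035000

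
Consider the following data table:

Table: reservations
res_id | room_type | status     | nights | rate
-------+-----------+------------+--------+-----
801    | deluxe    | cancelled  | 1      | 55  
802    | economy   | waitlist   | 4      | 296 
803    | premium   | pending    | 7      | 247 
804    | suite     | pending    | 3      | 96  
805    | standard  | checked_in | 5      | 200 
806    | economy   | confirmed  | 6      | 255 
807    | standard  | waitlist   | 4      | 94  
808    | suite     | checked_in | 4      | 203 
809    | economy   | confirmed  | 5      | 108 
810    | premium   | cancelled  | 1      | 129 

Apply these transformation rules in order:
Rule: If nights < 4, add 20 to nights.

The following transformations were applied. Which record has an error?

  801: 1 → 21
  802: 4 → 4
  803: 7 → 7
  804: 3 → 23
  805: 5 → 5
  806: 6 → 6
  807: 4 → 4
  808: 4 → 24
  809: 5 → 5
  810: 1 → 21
Record 808 has an error. The correct transformed value should be 4, not 24.

Step 1: Check each record against the rule
Step 2: Record 808 has nights = 4
Step 3: Since 4 >= 4, the bonus should not have been applied
Step 4: Correct value = 4, but claimed value = 24
Conclusion: Record 808 has the error.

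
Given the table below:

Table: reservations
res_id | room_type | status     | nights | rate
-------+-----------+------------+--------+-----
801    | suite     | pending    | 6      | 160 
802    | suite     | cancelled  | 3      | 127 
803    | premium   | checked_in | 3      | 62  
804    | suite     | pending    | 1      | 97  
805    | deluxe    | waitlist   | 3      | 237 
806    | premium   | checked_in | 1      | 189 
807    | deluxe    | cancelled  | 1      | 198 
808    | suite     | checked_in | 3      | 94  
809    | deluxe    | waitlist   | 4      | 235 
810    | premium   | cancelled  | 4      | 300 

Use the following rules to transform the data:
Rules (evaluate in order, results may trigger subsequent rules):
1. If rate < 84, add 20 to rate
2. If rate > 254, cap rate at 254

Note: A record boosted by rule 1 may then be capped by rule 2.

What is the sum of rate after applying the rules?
1673

Step 1: Apply rule 1 to records with rate < 84
  - 1 records get bonus of 20
  - Of these, 0 records then exceed 254 and get capped
Step 2: Apply rule 2 to records with rate > 254
  - 1 records (original) are capped
Step 3: Calculate final sum = 1673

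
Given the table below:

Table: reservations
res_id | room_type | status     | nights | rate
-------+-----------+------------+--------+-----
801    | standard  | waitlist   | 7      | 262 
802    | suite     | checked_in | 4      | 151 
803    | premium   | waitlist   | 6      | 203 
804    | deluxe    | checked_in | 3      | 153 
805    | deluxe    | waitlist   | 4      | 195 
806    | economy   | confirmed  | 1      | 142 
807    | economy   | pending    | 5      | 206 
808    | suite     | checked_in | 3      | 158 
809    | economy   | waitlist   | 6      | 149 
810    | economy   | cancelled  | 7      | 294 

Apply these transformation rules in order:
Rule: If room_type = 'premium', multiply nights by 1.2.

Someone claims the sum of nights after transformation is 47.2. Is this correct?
Yes, the result is correct.

Step 1: Calculate the correct sum after transformation
Step 2: Apply multiplier 1.2 to records where room_type = 'premium'
Step 3: Correct result = 47.2
Step 4: Claimed result = 47.2
Step 5: 47.2 = 47.2 ✓
Conclusion: The claimed result is correct.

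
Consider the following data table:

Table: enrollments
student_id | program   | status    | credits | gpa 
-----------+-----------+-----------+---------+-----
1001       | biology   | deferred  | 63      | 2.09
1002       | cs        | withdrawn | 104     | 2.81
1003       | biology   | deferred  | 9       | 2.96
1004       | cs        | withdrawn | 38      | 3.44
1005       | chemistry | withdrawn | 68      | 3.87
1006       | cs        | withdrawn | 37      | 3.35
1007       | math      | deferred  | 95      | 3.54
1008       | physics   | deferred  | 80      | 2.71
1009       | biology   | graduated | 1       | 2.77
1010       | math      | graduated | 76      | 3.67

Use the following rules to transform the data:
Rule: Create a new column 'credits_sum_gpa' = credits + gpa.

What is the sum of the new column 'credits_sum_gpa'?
602.21

Step 1: For each record, compute credits + gpa
Example calculations:
  63 + 2.09 = 65.09
  104 + 2.81 = 106.81
  9 + 2.96 = 11.96
  ...
Step 2: Sum all derived values
Step 3: Total = 602.21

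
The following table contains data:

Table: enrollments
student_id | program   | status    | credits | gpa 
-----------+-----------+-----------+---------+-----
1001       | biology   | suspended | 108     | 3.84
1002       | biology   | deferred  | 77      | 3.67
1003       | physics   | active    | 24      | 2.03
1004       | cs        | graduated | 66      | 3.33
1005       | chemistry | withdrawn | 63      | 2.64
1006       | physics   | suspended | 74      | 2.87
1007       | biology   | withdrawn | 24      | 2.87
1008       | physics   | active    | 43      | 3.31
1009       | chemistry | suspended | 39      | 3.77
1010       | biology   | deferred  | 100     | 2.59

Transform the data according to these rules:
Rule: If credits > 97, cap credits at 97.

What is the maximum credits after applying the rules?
97

Step 1: Original maximum credits = 108
Step 2: Apply cap at 97
Step 3: 2 records had credits > 97 and were capped
Step 4: Maximum after transformation = 97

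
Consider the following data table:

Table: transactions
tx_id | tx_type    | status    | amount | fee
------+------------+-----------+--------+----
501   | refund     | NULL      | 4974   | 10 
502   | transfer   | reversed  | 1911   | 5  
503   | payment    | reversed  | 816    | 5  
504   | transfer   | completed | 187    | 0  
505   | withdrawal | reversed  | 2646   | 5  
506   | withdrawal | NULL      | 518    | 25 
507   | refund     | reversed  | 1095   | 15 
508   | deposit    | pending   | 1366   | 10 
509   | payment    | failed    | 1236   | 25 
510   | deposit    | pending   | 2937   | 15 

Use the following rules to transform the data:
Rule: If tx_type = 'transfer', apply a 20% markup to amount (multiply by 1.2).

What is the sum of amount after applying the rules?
18105.6

Step 1: Records with tx_type = 'transfer' have total amount = 2098
Step 2: Apply multiplier: 2098 × 1.2 = 2517.6
Step 3: Other records total: 15588
Step 4: Final sum = 2517.6 + 15588 = 18105.6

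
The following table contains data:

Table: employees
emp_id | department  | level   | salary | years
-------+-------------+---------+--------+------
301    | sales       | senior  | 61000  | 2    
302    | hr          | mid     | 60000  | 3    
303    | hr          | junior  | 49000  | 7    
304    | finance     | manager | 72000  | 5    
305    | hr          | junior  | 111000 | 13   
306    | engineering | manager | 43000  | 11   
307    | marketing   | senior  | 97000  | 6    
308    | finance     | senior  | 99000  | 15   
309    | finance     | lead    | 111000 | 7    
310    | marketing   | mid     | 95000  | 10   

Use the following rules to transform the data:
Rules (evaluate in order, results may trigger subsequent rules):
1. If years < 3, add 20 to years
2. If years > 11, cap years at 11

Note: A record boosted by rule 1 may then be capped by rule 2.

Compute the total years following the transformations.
82

Step 1: Apply rule 1 to records with years < 3
  - 1 records get bonus of 20
  - Of these, 1 records then exceed 11 and get capped
Step 2: Apply rule 2 to records with years > 11
  - 2 records (original) are capped
Step 3: Calculate final sum = 82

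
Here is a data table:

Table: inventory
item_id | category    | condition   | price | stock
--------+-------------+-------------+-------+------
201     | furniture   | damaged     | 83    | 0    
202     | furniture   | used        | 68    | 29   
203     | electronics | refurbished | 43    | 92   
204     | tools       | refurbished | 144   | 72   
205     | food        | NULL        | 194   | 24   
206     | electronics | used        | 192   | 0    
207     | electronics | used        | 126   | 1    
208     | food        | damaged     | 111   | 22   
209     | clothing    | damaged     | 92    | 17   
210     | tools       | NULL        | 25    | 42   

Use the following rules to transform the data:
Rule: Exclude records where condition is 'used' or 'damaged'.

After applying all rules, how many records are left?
4

Step 1: Count records to exclude
  - 3 (used) + 3 (damaged) = 6 records
Step 2: Total records: 10
Step 3: Remaining = 10 - 6 = 4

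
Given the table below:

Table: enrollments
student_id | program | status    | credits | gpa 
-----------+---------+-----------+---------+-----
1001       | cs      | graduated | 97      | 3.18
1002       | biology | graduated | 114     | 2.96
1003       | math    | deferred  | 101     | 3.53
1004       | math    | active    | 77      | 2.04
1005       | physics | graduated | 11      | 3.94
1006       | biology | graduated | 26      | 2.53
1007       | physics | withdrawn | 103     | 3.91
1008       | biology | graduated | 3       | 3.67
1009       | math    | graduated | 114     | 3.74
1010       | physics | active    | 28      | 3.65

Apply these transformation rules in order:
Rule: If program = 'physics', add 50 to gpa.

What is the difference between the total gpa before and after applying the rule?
150.0

Step 1: Original sum of gpa = 33.15
Step 2: 3 records have program = 'physics'
Step 3: Each affected record changes by 50
Step 4: Total change = 3 × 50 = 150
Step 5: New sum = 33.15 + 150 = 183.15
Step 6: Difference = |183.15 - 33.15| = 150.0
        (Sum increased by 150.0)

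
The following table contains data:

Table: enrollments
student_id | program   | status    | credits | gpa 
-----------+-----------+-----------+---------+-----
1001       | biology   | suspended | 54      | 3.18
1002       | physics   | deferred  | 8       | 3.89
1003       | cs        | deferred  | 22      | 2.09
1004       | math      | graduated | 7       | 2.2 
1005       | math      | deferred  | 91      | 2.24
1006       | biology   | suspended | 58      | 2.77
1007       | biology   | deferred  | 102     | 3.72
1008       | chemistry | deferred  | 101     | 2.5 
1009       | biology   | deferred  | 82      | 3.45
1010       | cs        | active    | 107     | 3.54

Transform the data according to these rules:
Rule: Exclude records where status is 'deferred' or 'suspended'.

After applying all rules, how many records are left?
2

Step 1: Count records to exclude
  - 6 (deferred) + 2 (suspended) = 8 records
Step 2: Total records: 10
Step 3: Remaining = 10 - 8 = 2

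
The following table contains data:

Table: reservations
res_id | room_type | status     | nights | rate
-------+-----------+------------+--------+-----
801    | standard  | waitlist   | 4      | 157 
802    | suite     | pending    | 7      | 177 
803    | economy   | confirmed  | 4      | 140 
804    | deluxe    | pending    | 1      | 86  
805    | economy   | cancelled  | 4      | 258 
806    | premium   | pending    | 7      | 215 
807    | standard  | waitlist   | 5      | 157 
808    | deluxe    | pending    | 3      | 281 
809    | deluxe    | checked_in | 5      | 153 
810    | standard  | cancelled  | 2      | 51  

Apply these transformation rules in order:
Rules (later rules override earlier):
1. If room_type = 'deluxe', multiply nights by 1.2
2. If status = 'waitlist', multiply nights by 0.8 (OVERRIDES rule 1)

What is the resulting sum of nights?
42.0

Step 1: Rule 2 takes priority for records with status = 'waitlist'
  - 2 records: 9 × 0.8 = 7.2
Step 2: Rule 1 applies to remaining records with room_type = 'deluxe'
  - 3 records: 9 × 1.2 = 10.8
Step 3: Other records unchanged: 24
Step 4: Final sum = 7.2 + 10.8 + 24 = 42.0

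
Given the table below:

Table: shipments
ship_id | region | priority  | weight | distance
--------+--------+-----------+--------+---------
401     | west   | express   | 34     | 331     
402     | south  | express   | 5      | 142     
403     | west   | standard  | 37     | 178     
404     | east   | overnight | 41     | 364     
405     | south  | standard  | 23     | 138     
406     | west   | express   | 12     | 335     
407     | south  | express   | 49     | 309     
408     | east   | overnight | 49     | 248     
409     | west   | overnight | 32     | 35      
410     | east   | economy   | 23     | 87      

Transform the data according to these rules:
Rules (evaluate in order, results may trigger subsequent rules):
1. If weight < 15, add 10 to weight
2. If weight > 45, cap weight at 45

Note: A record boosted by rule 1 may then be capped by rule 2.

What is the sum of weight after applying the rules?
317

Step 1: Apply rule 1 to records with weight < 15
  - 2 records get bonus of 10
  - Of these, 0 records then exceed 45 and get capped
Step 2: Apply rule 2 to records with weight > 45
  - 2 records (original) are capped
Step 3: Calculate final sum = 317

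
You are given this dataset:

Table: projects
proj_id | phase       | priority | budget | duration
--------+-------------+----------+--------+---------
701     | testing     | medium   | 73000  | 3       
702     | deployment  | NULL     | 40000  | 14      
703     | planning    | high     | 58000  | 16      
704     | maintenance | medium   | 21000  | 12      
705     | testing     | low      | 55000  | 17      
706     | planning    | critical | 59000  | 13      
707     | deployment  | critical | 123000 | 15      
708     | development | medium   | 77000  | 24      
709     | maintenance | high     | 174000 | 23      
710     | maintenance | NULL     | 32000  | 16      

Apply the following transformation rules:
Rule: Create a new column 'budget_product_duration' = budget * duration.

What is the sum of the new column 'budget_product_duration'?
11868000

Step 1: For each record, compute budget * duration
Example calculations:
  73000 * 3 = 219000
  40000 * 14 = 560000
  58000 * 16 = 928000
  ...
Step 2: Sum all derived values
Step 3: Total = 11868000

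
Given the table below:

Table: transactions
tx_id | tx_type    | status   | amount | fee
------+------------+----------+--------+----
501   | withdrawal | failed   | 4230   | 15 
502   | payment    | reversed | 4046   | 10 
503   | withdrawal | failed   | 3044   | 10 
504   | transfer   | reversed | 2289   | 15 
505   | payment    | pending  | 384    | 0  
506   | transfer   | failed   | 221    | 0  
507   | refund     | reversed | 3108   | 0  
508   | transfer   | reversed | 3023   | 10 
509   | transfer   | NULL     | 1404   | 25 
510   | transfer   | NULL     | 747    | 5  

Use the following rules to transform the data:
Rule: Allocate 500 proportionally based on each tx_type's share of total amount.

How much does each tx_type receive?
payment: 98.46, refund: 69.08, transfer: 170.79, withdrawal: 161.67

Step 1: Calculate total amount = 22496
Step 2: Calculate each tx_type's proportion:
  payment: 4430/22496 = 19.69% → 98.46
  refund: 3108/22496 = 13.82% → 69.08
  transfer: 7684/22496 = 34.16% → 170.79
  withdrawal: 7274/22496 = 32.33% → 161.67
Step 3: Verify: sum of allocations ≈ 500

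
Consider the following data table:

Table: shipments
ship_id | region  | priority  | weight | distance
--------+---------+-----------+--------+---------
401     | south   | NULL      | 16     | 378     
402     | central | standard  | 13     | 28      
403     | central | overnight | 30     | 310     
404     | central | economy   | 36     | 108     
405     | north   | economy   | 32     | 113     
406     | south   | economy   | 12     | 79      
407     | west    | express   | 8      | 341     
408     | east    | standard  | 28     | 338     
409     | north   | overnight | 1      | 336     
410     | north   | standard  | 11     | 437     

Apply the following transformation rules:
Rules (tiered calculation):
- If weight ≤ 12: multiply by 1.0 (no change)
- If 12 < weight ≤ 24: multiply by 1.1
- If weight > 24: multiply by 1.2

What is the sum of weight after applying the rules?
215.1

Step 1: Tier 1 (weight ≤ 12): 4 records, sum = 32 × 1.0 = 32.0
Step 2: Tier 2 (12 < weight ≤ 24): 2 records, sum = 29 × 1.1 = 31.9
Step 3: Tier 3 (weight > 24): 4 records, sum = 126 × 1.2 = 151.2
Step 4: Final sum = 32.0 + 31.9 + 151.2 = 215.1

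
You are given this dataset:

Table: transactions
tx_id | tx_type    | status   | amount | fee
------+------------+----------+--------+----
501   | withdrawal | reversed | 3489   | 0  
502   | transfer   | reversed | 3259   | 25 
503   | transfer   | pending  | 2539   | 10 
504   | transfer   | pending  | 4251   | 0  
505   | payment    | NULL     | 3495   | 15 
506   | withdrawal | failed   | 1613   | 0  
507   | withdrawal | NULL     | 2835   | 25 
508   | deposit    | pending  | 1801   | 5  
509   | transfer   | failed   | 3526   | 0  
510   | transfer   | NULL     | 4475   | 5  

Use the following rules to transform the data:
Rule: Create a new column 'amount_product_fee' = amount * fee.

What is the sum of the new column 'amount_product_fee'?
261545

Step 1: For each record, compute amount * fee
Example calculations:
  3489 * 0 = 0
  3259 * 25 = 81475
  2539 * 10 = 25390
  ...
Step 2: Sum all derived values
Step 3: Total = 261545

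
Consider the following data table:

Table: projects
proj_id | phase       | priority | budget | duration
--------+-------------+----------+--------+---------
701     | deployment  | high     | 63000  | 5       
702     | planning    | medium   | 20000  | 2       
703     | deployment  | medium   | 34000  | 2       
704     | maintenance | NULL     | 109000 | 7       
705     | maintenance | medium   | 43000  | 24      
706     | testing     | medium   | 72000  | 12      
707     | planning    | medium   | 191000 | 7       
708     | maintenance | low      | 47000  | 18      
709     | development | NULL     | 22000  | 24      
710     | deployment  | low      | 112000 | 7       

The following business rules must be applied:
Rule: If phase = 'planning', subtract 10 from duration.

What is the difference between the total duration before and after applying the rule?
20

Step 1: Original sum of duration = 108
Step 2: 2 records have phase = 'planning'
Step 3: Each affected record changes by -10
Step 4: Total change = 2 × -10 = -20
Step 5: New sum = 108 + -20 = 88
Step 6: Difference = |88 - 108| = 20
        (Sum decreased by 20)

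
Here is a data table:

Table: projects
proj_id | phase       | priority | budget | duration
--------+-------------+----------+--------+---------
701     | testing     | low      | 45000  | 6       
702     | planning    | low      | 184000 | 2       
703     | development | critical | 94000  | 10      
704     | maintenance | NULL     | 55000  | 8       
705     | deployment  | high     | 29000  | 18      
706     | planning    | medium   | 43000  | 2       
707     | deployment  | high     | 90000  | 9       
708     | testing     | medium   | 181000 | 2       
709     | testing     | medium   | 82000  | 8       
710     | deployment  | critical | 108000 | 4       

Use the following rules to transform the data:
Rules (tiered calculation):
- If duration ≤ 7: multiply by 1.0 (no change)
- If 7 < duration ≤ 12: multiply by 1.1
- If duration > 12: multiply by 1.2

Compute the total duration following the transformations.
76.1

Step 1: Tier 1 (duration ≤ 7): 5 records, sum = 16 × 1.0 = 16.0
Step 2: Tier 2 (7 < duration ≤ 12): 4 records, sum = 35 × 1.1 = 38.5
Step 3: Tier 3 (duration > 12): 1 records, sum = 18 × 1.2 = 21.6
Step 4: Final sum = 16.0 + 38.5 + 21.6 = 76.1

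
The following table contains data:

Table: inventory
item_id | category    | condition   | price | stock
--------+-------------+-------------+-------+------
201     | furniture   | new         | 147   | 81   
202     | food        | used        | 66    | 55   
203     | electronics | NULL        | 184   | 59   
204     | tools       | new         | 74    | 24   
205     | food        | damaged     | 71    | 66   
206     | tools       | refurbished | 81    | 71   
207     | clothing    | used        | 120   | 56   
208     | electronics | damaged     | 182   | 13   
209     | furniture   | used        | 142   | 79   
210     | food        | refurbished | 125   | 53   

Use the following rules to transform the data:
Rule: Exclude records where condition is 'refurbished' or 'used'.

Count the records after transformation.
5

Step 1: Count records to exclude
  - 2 (refurbished) + 3 (used) = 5 records
Step 2: Total records: 10
Step 3: Remaining = 10 - 5 = 5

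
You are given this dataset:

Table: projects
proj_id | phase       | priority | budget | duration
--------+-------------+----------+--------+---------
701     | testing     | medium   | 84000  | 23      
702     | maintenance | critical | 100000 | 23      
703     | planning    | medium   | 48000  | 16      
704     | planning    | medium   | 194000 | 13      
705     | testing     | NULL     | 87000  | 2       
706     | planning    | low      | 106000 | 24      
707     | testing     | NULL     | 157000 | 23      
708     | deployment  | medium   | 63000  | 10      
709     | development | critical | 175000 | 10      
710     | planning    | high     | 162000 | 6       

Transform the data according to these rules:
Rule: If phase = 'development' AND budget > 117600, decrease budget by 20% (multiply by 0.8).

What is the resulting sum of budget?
1141000.0

Step 1: Find records where phase = 'development' AND budget > 117600
Step 2: 1 records match, summing to 175000
Step 3: After multiplier: 175000 × 0.8 = 140000.0
Step 4: Unaffected records sum: 1001000
Step 5: Final sum = 140000.0 + 1001000 = 1141000.0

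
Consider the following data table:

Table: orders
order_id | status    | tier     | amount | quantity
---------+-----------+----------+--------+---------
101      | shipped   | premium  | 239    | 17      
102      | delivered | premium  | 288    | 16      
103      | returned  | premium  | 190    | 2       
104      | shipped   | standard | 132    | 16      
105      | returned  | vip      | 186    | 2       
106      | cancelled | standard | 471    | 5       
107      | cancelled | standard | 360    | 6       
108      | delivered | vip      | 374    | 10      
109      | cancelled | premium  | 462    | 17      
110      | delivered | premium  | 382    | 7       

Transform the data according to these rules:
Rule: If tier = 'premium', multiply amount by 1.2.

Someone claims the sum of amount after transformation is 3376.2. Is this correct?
No, the correct result is 3396.2.

Step 1: Calculate the correct sum after transformation
Step 2: Apply multiplier 1.2 to records where tier = 'premium'
Step 3: Correct result = 3396.2
Step 4: Claimed result = 3376.2
Step 5: 3396.2 ≠ 3376.2
Conclusion: The claimed result is incorrect. The correct answer is 3396.2.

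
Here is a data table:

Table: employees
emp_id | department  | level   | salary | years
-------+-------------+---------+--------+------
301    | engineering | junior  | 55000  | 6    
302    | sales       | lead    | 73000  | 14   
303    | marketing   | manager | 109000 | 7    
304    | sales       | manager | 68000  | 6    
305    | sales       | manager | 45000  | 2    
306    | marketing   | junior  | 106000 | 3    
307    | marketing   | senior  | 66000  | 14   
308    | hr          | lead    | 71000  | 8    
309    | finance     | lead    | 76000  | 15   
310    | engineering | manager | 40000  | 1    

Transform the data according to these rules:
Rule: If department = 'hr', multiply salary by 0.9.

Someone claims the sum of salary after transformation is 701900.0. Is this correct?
Yes, the result is correct.

Step 1: Calculate the correct sum after transformation
Step 2: Apply multiplier 0.9 to records where department = 'hr'
Step 3: Correct result = 701900.0
Step 4: Claimed result = 701900.0
Step 5: 701900.0 = 701900.0 ✓
Conclusion: The claimed result is correct.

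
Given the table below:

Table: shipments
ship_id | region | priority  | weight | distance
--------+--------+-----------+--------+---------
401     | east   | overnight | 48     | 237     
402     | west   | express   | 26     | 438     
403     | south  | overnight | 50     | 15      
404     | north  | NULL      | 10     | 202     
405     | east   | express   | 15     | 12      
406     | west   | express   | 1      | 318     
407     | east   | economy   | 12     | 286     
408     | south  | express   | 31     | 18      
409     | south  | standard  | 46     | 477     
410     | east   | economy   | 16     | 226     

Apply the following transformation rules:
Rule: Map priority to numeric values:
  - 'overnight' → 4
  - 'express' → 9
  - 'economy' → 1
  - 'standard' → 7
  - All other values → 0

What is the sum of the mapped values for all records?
53

Step 1: Apply mapping to each record
Step 2: Count by status:
  'overnight': 2 records × 4 = 8
  'express': 4 records × 9 = 36
  'economy': 2 records × 1 = 2
  'standard': 1 records × 7 = 7
Step 3: Sum all mapped values = 53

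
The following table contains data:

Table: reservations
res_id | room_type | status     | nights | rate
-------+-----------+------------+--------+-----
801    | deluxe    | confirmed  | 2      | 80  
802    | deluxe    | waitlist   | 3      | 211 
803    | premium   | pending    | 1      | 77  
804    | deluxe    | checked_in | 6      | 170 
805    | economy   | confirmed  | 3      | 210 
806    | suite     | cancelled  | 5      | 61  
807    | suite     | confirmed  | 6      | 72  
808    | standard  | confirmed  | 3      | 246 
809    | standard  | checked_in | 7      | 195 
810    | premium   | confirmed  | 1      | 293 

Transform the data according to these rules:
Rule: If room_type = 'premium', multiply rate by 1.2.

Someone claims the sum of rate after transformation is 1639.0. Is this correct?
No, the correct result is 1689.0.

Step 1: Calculate the correct sum after transformation
Step 2: Apply multiplier 1.2 to records where room_type = 'premium'
Step 3: Correct result = 1689.0
Step 4: Claimed result = 1639.0
Step 5: 1689.0 ≠ 1639.0
Conclusion: The claimed result is incorrect. The correct answer is 1689.0.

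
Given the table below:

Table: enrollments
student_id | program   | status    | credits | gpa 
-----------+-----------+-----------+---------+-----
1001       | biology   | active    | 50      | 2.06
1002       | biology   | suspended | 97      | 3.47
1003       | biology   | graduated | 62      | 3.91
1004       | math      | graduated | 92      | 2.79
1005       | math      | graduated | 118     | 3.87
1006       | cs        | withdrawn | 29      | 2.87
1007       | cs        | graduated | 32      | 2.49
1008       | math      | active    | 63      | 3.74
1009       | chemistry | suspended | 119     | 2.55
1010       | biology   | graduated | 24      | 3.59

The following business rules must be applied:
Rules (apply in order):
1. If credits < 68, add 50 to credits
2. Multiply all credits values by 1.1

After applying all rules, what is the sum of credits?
1084.6

Step 1: Apply Rule 1 - Add 50 to records with credits < 68
  - 6 records affected: 260 + (6 × 50) = 560
  - Unaffected records: 426
  - Sum after Rule 1: 986
Step 2: Apply Rule 2 - Multiply all by 1.1
  - 986 × 1.1 = 1084.6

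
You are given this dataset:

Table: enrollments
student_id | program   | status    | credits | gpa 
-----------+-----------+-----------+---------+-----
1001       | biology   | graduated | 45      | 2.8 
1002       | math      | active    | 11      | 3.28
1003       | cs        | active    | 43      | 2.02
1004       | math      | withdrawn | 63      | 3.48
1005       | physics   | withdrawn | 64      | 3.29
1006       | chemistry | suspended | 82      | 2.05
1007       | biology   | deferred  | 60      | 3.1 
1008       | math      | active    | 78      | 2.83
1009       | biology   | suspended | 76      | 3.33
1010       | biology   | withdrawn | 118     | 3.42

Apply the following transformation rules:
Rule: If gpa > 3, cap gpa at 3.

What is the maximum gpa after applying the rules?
3

Step 1: Original maximum gpa = 3.48
Step 2: Apply cap at 3
Step 3: 6 records had gpa > 3 and were capped
Step 4: Maximum after transformation = 3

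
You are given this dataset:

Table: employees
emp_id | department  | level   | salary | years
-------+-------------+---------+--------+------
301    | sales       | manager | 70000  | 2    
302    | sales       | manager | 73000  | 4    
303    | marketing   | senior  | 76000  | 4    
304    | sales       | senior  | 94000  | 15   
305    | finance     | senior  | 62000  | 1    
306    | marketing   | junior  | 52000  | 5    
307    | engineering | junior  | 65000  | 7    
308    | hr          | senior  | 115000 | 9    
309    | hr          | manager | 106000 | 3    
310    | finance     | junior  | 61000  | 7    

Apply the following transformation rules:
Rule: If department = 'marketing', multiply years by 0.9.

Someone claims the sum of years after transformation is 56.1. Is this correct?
Yes, the result is correct.

Step 1: Calculate the correct sum after transformation
Step 2: Apply multiplier 0.9 to records where department = 'marketing'
Step 3: Correct result = 56.1
Step 4: Claimed result = 56.1
Step 5: 56.1 = 56.1 ✓
Conclusion: The claimed result is correct.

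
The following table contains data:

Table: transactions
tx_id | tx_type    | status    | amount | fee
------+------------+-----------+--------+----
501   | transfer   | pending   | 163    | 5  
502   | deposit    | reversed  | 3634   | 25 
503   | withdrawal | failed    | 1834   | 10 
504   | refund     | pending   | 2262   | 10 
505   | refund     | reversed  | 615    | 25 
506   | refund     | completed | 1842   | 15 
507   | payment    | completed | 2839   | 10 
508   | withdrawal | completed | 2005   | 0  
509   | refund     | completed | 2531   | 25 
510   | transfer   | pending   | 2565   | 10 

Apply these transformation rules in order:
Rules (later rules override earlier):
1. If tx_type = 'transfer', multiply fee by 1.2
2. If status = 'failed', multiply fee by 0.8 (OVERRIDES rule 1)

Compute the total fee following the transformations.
136.0

Step 1: Rule 2 takes priority for records with status = 'failed'
  - 1 records: 10 × 0.8 = 8.0
Step 2: Rule 1 applies to remaining records with tx_type = 'transfer'
  - 2 records: 15 × 1.2 = 18.0
Step 3: Other records unchanged: 110
Step 4: Final sum = 8.0 + 18.0 + 110 = 136.0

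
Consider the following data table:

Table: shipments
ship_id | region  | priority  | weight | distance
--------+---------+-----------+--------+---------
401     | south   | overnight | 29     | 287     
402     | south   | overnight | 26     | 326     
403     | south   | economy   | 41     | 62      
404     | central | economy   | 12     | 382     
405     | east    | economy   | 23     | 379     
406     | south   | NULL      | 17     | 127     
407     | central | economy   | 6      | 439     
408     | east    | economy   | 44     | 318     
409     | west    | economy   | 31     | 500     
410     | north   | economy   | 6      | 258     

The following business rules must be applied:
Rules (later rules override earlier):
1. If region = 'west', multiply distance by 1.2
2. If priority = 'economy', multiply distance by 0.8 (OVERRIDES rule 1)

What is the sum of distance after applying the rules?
2610.4

Step 1: Rule 2 takes priority for records with priority = 'economy'
  - 7 records: 2338 × 0.8 = 1870.4
Step 2: Rule 1 applies to remaining records with region = 'west'
  - 0 records: 0 × 1.2 = 0.0
Step 3: Other records unchanged: 740
Step 4: Final sum = 1870.4 + 0.0 + 740 = 2610.4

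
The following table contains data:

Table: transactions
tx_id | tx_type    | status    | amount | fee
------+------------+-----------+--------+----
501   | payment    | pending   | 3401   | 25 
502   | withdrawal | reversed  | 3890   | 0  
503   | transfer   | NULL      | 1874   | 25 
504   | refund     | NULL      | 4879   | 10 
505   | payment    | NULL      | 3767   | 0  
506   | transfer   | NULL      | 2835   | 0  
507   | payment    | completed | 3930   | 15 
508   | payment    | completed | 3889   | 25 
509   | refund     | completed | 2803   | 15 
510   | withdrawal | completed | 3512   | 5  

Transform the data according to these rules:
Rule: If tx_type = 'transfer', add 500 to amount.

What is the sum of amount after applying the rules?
35780

Step 1: Count records where tx_type = 'transfer': 2
Step 2: Total bonus added: 2 × 500 = 1000
Step 3: Original sum of amount: 34780
Step 4: Final sum = 34780 + 1000 = 35780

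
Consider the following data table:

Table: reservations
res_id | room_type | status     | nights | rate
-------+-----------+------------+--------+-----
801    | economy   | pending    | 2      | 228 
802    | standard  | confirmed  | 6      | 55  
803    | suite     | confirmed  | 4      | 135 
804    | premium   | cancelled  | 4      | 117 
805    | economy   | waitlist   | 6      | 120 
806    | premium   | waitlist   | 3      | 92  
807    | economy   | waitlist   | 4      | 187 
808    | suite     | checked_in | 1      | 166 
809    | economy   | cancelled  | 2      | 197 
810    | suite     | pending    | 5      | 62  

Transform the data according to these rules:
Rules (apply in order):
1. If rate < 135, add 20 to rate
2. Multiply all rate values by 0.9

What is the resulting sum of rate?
1313.1

Step 1: Apply Rule 1 - Add 20 to records with rate < 135
  - 5 records affected: 446 + (5 × 20) = 546
  - Unaffected records: 913
  - Sum after Rule 1: 1459
Step 2: Apply Rule 2 - Multiply all by 0.9
  - 1459 × 0.9 = 1313.1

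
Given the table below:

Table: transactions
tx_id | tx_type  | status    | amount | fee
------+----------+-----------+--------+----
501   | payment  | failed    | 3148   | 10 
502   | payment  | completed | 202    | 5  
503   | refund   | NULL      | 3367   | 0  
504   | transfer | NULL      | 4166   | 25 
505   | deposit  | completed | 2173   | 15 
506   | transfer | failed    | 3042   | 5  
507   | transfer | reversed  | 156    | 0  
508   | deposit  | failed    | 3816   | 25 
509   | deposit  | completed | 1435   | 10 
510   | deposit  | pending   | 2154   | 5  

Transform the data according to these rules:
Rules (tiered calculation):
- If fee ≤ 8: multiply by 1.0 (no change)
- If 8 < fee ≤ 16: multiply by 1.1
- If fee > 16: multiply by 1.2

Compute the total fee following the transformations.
113.5

Step 1: Tier 1 (fee ≤ 8): 5 records, sum = 15 × 1.0 = 15.0
Step 2: Tier 2 (8 < fee ≤ 16): 3 records, sum = 35 × 1.1 = 38.5
Step 3: Tier 3 (fee > 16): 2 records, sum = 50 × 1.2 = 60.0
Step 4: Final sum = 15.0 + 38.5 + 60.0 = 113.5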